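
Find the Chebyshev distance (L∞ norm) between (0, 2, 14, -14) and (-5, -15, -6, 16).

max(|x_i - y_i|) = max(|0 - (-5)|, |2 - (-15)|, |14 - (-6)|, |-14 - 16|) = max(5, 17, 20, 30) = 30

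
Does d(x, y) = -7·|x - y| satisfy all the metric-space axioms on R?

No. With c = -7 < 0, d fails non-negativity: d(6, 13) = -7·|6 - 13| = -7·7 = -49 < 0.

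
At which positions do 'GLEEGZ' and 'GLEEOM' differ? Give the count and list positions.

Differing positions: 5, 6. Hamming distance = 2.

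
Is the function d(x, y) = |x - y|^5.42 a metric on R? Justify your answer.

No. d(x,y) = |x-y|^5.42 fails the triangle inequality since p = 5.42 > 1. Counterexample: x = 5, y = 17, z = 26. d(x,z) = |5 - 26|^5.42 = 21^5.42 ≈ 14669948.1026, but d(x,y) + d(y,z) = 12^5.42 + 9^5.42 ≈ 706581.6484 + 148591.6486 = 855173.297. Since 14669948.1026 > 855173.297, the triangle inequality is violated.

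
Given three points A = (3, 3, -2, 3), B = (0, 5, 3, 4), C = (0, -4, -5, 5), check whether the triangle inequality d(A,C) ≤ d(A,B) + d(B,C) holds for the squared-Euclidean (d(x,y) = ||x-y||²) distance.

d(A,B) = 3² + 2² + 5² + 1² = 39, d(B,C) = 0² + 9² + 8² + 1² = 146, d(A,C) = 3² + 7² + 3² + 2² = 71.
d(A,C) = 71 ≤ 39 + 146 = 185. Triangle inequality is satisfied.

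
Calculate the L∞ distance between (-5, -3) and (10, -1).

max(|x_i - y_i|) = max(|-5 - 10|, |-3 - (-1)|) = max(15, 2) = 15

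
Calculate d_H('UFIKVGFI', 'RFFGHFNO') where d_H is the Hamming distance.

Differing positions: 1, 3, 4, 5, 6, 7, 8. Hamming distance = 7.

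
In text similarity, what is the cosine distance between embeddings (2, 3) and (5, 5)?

With u = (2, 3), v = (5, 5):
u·v = 2·5 + 3·5 = 10 + 15 = 25.
|u| = √(2² + 3²) = √13, |v| = √(5² + 5²) = √50, so |u||v| = √(13·50) = √650.
cos θ = (u·v)/(|u||v|) = 25/√650 ≈ 0.9806
Cosine distance = 1 - cos θ ≈ 1 - 0.9806 = 0.0194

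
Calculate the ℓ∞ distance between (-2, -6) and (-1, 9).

max(|x_i - y_i|) = max(|-2 - (-1)|, |-6 - 9|) = max(1, 15) = 15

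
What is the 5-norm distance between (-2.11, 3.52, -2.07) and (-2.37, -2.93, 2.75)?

(Σ|x_i - y_i|^5)^(1/5) = (|-2.11 - (-2.37)|^5 + |3.52 - (-2.93)|^5 + |-2.07 - 2.75|^5)^(1/5)
= (0.26^5 + 6.45^5 + 4.82^5)^(1/5) ≈ (0.0012 + 11163.4536 + 2601.5681)^(1/5) = (13765.0229)^(1/5) ≈ 6.726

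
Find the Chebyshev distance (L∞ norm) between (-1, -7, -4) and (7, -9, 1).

max(|x_i - y_i|) = max(|-1 - 7|, |-7 - (-9)|, |-4 - 1|) = max(8, 2, 5) = 8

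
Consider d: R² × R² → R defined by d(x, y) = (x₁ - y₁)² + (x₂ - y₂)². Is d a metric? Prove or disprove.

No. The squared Euclidean distance fails the triangle inequality. Counterexample: x = (0, 0), y = (5, 3), z = (10, 6). d(x,z) = 10² + 6² = 136, but d(x,y) + d(y,z) = (5² + 3²) + (5² + 3²) = 34 + 34 = 68. Since 136 > 68, the triangle inequality is violated. (Note: √d, the ordinary Euclidean distance, IS a metric.)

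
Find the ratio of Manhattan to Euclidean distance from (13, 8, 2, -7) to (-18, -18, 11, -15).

L1 = |13 - (-18)| + |8 - (-18)| + |2 - 11| + |-7 - (-15)| = 31 + 26 + 9 + 8 = 74
L2 = √(31² + 26² + 9² + 8²) = √1782 ≈ 42.2137
L1 ≥ L2 always (equality iff movement is along one axis); L1 > L2 here.
Ratio L1/L2 = 74/√1782 ≈ 1.753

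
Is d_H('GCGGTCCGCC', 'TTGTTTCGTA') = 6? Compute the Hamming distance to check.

Differing positions: 1, 2, 4, 6, 9, 10. Hamming distance = 6, so the claim is true.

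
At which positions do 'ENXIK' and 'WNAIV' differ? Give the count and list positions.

Differing positions: 1, 3, 5. Hamming distance = 3.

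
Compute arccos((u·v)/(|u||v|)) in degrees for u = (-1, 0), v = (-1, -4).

With u = (-1, 0), v = (-1, -4):
u·v = (-1)·(-1) + 0·(-4) = 1 + 0 = 1.
|u| = √((-1)² + 0²) = √1, |v| = √((-1)² + (-4)²) = √17, so |u||v| = √(1·17) = √17.
cos θ = (u·v)/(|u||v|) = 1/√17 ≈ 0.242536
θ = arccos(0.242536) ≈ 75.96°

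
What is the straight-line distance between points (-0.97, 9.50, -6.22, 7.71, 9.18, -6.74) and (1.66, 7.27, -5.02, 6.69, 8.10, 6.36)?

√(Σ(x_i - y_i)²) = √((-0.97 - 1.66)² + (9.5 - 7.27)² + (-6.22 - (-5.02))² + (7.71 - 6.69)² + (9.18 - 8.1)² + (-6.74 - 6.36)²)
= √((-2.63)² + 2.23² + (-1.2)² + 1.02² + 1.08² + (-13.1)²) = √(6.9169 + 4.9729 + 1.44 + 1.0404 + 1.1664 + 171.61) = √187.1466 ≈ 13.6802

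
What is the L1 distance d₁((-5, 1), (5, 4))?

Σ|x_i - y_i| = |-5 - 5| + |1 - 4| = 10 + 3 = 13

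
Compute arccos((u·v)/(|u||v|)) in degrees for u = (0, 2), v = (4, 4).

With u = (0, 2), v = (4, 4):
u·v = 0·4 + 2·4 = 0 + 8 = 8.
|u| = √(0² + 2²) = √4, |v| = √(4² + 4²) = √32, so |u||v| = √(4·32) = √128.
cos θ = (u·v)/(|u||v|) = 8/√128 ≈ 0.707107
θ = arccos(0.707107) ≈ 45°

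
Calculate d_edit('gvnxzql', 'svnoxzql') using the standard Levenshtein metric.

Let D[i][j] be the edit distance between the first i characters of 'gvnxzql' and the first j characters of 'svnoxzql', with D[i][0] = i, D[0][j] = j, and D[i][j] = D[i-1][j-1] if the characters match, else 1 + min(D[i-1][j], D[i][j-1], D[i-1][j-1]). Filling the table (rows: prefixes of 'gvnxzql', columns: prefixes of 'svnoxzql'):
     ε  s  v  n  o  x  z  q  l
  ε  0  1  2  3  4  5  6  7  8
  g  1  1  2  3  4  5  6  7  8
  v  2  2  1  2  3  4  5  6  7
  n  3  3  2  1  2  3  4  5  6
  x  4  4  3  2  2  2  3  4  5
  z  5  5  4  3  3  3  2  3  4
  q  6  6  5  4  4  4  3  2  3
  l  7  7  6  5  5  5  4  3  2
The bottom-right entry gives D[7][8] = 2, so no sequence of fewer than 2 edits works. Backtracking through the table gives one optimal edit sequence (2 edits):
  gvnxzql → svnxzql (sub g→s @1)
  svnxzql → svnoxzql (ins o @4)
Edit distance = 2.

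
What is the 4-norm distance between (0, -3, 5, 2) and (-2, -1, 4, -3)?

(Σ|x_i - y_i|^4)^(1/4) = (|0 - (-2)|^4 + |-3 - (-1)|^4 + |5 - 4|^4 + |2 - (-3)|^4)^(1/4)
= (2^4 + 2^4 + 1^4 + 5^4)^(1/4) = (16 + 16 + 1 + 625)^(1/4) = (658)^(1/4) ≈ 5.0647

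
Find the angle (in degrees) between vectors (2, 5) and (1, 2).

With u = (2, 5), v = (1, 2):
u·v = 2·1 + 5·2 = 2 + 10 = 12.
|u| = √(2² + 5²) = √29, |v| = √(1² + 2²) = √5, so |u||v| = √(29·5) = √145.
cos θ = (u·v)/(|u||v|) = 12/√145 ≈ 0.996546
θ = arccos(0.996546) ≈ 4.76°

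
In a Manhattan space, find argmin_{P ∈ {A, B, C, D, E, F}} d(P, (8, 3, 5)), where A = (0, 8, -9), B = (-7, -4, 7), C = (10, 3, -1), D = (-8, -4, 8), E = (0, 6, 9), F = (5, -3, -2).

Distances: d(A) = 27, d(B) = 24, d(C) = 8, d(D) = 26, d(E) = 15, d(F) = 16. Nearest: C = (10, 3, -1) with distance 8.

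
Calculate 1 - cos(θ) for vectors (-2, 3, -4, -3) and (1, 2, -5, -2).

With u = (-2, 3, -4, -3), v = (1, 2, -5, -2):
u·v = (-2)·1 + 3·2 + (-4)·(-5) + (-3)·(-2) = (-2) + 6 + 20 + 6 = 30.
|u| = √((-2)² + 3² + (-4)² + (-3)²) = √38, |v| = √(1² + 2² + (-5)² + (-2)²) = √34, so |u||v| = √(38·34) = √1292.
cos θ = (u·v)/(|u||v|) = 30/√1292 ≈ 0.8346
Cosine distance = 1 - cos θ ≈ 1 - 0.8346 = 0.1654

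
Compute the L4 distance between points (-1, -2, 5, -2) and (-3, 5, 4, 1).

(Σ|x_i - y_i|^4)^(1/4) = (|-1 - (-3)|^4 + |-2 - 5|^4 + |5 - 4|^4 + |-2 - 1|^4)^(1/4)
= (2^4 + 7^4 + 1^4 + 3^4)^(1/4) = (16 + 2401 + 1 + 81)^(1/4) = (2499)^(1/4) ≈ 7.0704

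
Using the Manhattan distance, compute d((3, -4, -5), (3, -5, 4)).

Σ|x_i - y_i| = |3 - 3| + |-4 - (-5)| + |-5 - 4| = 0 + 1 + 9 = 10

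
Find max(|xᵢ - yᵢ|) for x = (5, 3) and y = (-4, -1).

max(|x_i - y_i|) = max(|5 - (-4)|, |3 - (-1)|) = max(9, 4) = 9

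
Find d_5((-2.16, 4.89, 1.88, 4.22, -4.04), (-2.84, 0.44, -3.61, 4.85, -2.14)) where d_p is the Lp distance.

(Σ|x_i - y_i|^5)^(1/5) = (|-2.16 - (-2.84)|^5 + |4.89 - 0.44|^5 + |1.88 - (-3.61)|^5 + |4.22 - 4.85|^5 + |-4.04 - (-2.14)|^5)^(1/5)
= (0.68^5 + 4.45^5 + 5.49^5 + 0.63^5 + 1.9^5)^(1/5) ≈ (0.1454 + 1745.0186 + 4987.2567 + 0.0992 + 24.761)^(1/5) = (6757.2809)^(1/5) ≈ 5.8338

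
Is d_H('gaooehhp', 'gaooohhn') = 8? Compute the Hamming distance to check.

Differing positions: 5, 8. Hamming distance = 2, so the claim that d_H = 8 is false.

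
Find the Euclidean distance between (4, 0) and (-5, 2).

√(Σ(x_i - y_i)²) = √((4 - (-5))² + (0 - 2)²)
= √(9² + (-2)²) = √(81 + 4) = √85 ≈ 9.2195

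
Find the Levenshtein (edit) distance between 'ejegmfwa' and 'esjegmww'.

Let D[i][j] be the edit distance between the first i characters of 'ejegmfwa' and the first j characters of 'esjegmww', with D[i][0] = i, D[0][j] = j, and D[i][j] = D[i-1][j-1] if the characters match, else 1 + min(D[i-1][j], D[i][j-1], D[i-1][j-1]). Filling the table (rows: prefixes of 'ejegmfwa', columns: prefixes of 'esjegmww'):
     ε  e  s  j  e  g  m  w  w
  ε  0  1  2  3  4  5  6  7  8
  e  1  0  1  2  3  4  5  6  7
  j  2  1  1  1  2  3  4  5  6
  e  3  2  2  2  1  2  3  4  5
  g  4  3  3  3  2  1  2  3  4
  m  5  4  4  4  3  2  1  2  3
  f  6  5  5  5  4  3  2  2  3
  w  7  6  6  6  5  4  3  2  2
  a  8  7  7  7  6  5  4  3  3
The bottom-right entry gives D[8][8] = 3, so no sequence of fewer than 3 edits works. Backtracking through the table gives one optimal edit sequence (3 edits):
  ejegmfwa → esjegmfwa (ins s @2)
  esjegmfwa → esjegmwa (del f @7)
  esjegmwa → esjegmww (sub a→w @8)
Edit distance = 3.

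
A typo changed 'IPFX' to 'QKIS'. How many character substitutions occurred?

Differing positions: 1, 2, 3, 4. Hamming distance = 4.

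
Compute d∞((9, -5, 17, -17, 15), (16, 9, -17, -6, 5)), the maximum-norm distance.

max(|x_i - y_i|) = max(|9 - 16|, |-5 - 9|, |17 - (-17)|, |-17 - (-6)|, |15 - 5|) = max(7, 14, 34, 11, 10) = 34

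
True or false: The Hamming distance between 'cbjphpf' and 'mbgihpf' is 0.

Differing positions: 1, 3, 4. Hamming distance = 3, so the claim that d_H = 0 is false.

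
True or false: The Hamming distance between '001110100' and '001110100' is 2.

Differing positions: none. Hamming distance = 0, so the claim that d_H = 2 is false.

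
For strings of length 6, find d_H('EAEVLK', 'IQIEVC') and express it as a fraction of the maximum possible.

Differing positions: 1, 2, 3, 4, 5, 6. Hamming distance = 6. The maximum possible Hamming distance for length-6 strings is 6, so d_H/6 = 6/6 = 1.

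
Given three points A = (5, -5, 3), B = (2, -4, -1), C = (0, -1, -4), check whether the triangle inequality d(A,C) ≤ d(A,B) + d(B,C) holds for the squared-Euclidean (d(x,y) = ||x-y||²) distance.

d(A,B) = 3² + 1² + 4² = 26, d(B,C) = 2² + 3² + 3² = 22, d(A,C) = 5² + 4² + 7² = 90.
d(A,C) = 90 > 26 + 22 = 48. Triangle inequality is VIOLATED. (Squared-Euclidean is not a metric — this is a counterexample.)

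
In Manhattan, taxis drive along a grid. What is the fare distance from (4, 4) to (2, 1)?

Σ|x_i - y_i| = |4 - 2| + |4 - 1| = 2 + 3 = 5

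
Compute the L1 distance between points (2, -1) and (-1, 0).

Σ|x_i - y_i| = |2 - (-1)| + |-1 - 0| = 3 + 1 = 4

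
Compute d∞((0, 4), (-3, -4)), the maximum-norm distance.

max(|x_i - y_i|) = max(|0 - (-3)|, |4 - (-4)|) = max(3, 8) = 8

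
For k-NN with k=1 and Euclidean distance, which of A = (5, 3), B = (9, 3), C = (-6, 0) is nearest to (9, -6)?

Distances: d(A) ≈ 9.8489, d(B) = 9, d(C) ≈ 16.1555. Nearest: B = (9, 3) with distance 9.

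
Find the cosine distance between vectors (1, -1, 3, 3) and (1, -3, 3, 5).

With u = (1, -1, 3, 3), v = (1, -3, 3, 5):
u·v = 1·1 + (-1)·(-3) + 3·3 + 3·5 = 1 + 3 + 9 + 15 = 28.
|u| = √(1² + (-1)² + 3² + 3²) = √20, |v| = √(1² + (-3)² + 3² + 5²) = √44, so |u||v| = √(20·44) = √880.
cos θ = (u·v)/(|u||v|) = 28/√880 ≈ 0.9439
Cosine distance = 1 - cos θ ≈ 1 - 0.9439 = 0.0561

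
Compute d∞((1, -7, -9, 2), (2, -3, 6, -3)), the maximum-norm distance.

max(|x_i - y_i|) = max(|1 - 2|, |-7 - (-3)|, |-9 - 6|, |2 - (-3)|) = max(1, 4, 15, 5) = 15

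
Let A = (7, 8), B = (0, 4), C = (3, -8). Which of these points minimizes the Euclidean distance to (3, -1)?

Distances: d(A) ≈ 9.8489, d(B) ≈ 5.831, d(C) = 7. Nearest: B = (0, 4) with distance 5.831.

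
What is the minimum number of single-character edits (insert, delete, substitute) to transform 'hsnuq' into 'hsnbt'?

Let D[i][j] be the edit distance between the first i characters of 'hsnuq' and the first j characters of 'hsnbt', with D[i][0] = i, D[0][j] = j, and D[i][j] = D[i-1][j-1] if the characters match, else 1 + min(D[i-1][j], D[i][j-1], D[i-1][j-1]). Filling the table (rows: prefixes of 'hsnuq', columns: prefixes of 'hsnbt'):
     ε  h  s  n  b  t
  ε  0  1  2  3  4  5
  h  1  0  1  2  3  4
  s  2  1  0  1  2  3
  n  3  2  1  0  1  2
  u  4  3  2  1  1  2
  q  5  4  3  2  2  2
The bottom-right entry gives D[5][5] = 2, so no sequence of fewer than 2 edits works. Backtracking through the table gives one optimal edit sequence (2 edits):
  hsnuq → hsnbq (sub u→b @4)
  hsnbq → hsnbt (sub q→t @5)
Edit distance = 2.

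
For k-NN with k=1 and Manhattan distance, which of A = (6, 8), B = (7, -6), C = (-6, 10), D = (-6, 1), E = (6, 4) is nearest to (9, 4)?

Distances: d(A) = 7, d(B) = 12, d(C) = 21, d(D) = 18, d(E) = 3. Nearest: E = (6, 4) with distance 3.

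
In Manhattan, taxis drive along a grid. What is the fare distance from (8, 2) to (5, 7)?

Σ|x_i - y_i| = |8 - 5| + |2 - 7| = 3 + 5 = 8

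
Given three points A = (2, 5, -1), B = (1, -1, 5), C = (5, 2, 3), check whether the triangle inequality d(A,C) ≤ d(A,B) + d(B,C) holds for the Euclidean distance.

d(A,B) = √(1² + 6² + 6²) = √73 ≈ 8.544, d(B,C) = √(4² + 3² + 2²) = √29 ≈ 5.3852, d(A,C) = √(3² + 3² + 4²) = √34 ≈ 5.831.
d(A,C) ≈ 5.831 ≤ 8.544 + 5.3852 = 13.9292. Triangle inequality is satisfied.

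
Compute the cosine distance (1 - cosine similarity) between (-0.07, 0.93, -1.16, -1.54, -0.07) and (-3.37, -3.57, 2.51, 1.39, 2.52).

With u = (-0.07, 0.93, -1.16, -1.54, -0.07), v = (-3.37, -3.57, 2.51, 1.39, 2.52):
u·v = (-0.07)·(-3.37) + 0.93·(-3.57) + (-1.16)·2.51 + (-1.54)·1.39 + (-0.07)·2.52 = 0.2359 + (-3.3201) + (-2.9116) + (-2.1406) + (-0.1764) = -8.3128.
|u| = √((-0.07)² + 0.93² + (-1.16)² + (-1.54)² + (-0.07)²) = √(0.0049 + 0.8649 + 1.3456 + 2.3716 + 0.0049) = √4.5919, |v| = √((-3.37)² + (-3.57)² + 2.51² + 1.39² + 2.52²) = √(11.3569 + 12.7449 + 6.3001 + 1.9321 + 6.3504) = √38.6844.
cos θ = (u·v)/(|u||v|) = -8.3128/(√4.5919·√38.6844) ≈ -0.6237
Cosine distance = 1 - cos θ ≈ 1 - (-0.6237) = 1.6237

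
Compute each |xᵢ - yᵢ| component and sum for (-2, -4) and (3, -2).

Σ|x_i - y_i| = |-2 - 3| + |-4 - (-2)| = 5 + 2 = 7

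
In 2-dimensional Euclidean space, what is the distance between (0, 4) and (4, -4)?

√(Σ(x_i - y_i)²) = √((0 - 4)² + (4 - (-4))²)
= √((-4)² + 8²) = √(16 + 64) = √80 ≈ 8.9443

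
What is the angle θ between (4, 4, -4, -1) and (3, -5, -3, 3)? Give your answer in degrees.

With u = (4, 4, -4, -1), v = (3, -5, -3, 3):
u·v = 4·3 + 4·(-5) + (-4)·(-3) + (-1)·3 = 12 + (-20) + 12 + (-3) = 1.
|u| = √(4² + 4² + (-4)² + (-1)²) = √49, |v| = √(3² + (-5)² + (-3)² + 3²) = √52, so |u||v| = √(49·52) = √2548.
cos θ = (u·v)/(|u||v|) = 1/√2548 ≈ 0.019811
θ = arccos(0.019811) ≈ 88.86°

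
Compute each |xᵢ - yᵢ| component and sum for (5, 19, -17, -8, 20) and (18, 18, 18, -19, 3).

Σ|x_i - y_i| = |5 - 18| + |19 - 18| + |-17 - 18| + |-8 - (-19)| + |20 - 3| = 13 + 1 + 35 + 11 + 17 = 77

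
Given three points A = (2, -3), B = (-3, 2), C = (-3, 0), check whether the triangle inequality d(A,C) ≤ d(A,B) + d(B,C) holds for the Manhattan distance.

d(A,B) = 5 + 5 = 10, d(B,C) = 0 + 2 = 2, d(A,C) = 5 + 3 = 8.
d(A,C) = 8 ≤ 10 + 2 = 12. Triangle inequality is satisfied.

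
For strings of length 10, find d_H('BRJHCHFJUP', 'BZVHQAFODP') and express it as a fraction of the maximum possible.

Differing positions: 2, 3, 5, 6, 8, 9. Hamming distance = 6. The maximum possible Hamming distance for length-10 strings is 10, so d_H/10 = 6/10 = 0.6.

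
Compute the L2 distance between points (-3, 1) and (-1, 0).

(Σ|x_i - y_i|^2)^(1/2) = (|-3 - (-1)|^2 + |1 - 0|^2)^(1/2)
= (2^2 + 1^2)^(1/2) = (4 + 1)^(1/2) = (5)^(1/2) ≈ 2.2361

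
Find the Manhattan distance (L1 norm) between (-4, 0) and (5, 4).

Σ|x_i - y_i| = |-4 - 5| + |0 - 4| = 9 + 4 = 13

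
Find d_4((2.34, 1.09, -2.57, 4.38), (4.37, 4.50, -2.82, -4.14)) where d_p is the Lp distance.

(Σ|x_i - y_i|^4)^(1/4) = (|2.34 - 4.37|^4 + |1.09 - 4.5|^4 + |-2.57 - (-2.82)|^4 + |4.38 - (-4.14)|^4)^(1/4)
= (2.03^4 + 3.41^4 + 0.25^4 + 8.52^4)^(1/4) ≈ (16.9818 + 135.2127 + 0.0039 + 5269.3662)^(1/4) = (5421.5646)^(1/4) ≈ 8.5809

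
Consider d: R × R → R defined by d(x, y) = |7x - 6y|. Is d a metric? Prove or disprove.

No. d fails symmetry: d(3, 7) = |7·3 - 6·7| = |-21| = 21, but d(7, 3) = |7·7 - 6·3| = |31| = 31. Since 21 ≠ 31, d(x,y) ≠ d(y,x) in general.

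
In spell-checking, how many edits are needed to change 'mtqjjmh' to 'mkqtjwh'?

Let D[i][j] be the edit distance between the first i characters of 'mtqjjmh' and the first j characters of 'mkqtjwh', with D[i][0] = i, D[0][j] = j, and D[i][j] = D[i-1][j-1] if the characters match, else 1 + min(D[i-1][j], D[i][j-1], D[i-1][j-1]). Filling the table (rows: prefixes of 'mtqjjmh', columns: prefixes of 'mkqtjwh'):
     ε  m  k  q  t  j  w  h
  ε  0  1  2  3  4  5  6  7
  m  1  0  1  2  3  4  5  6
  t  2  1  1  2  2  3  4  5
  q  3  2  2  1  2  3  4  5
  j  4  3  3  2  2  2  3  4
  j  5  4  4  3  3  2  3  4
  m  6  5  5  4  4  3  3  4
  h  7  6  6  5  5  4  4  3
The bottom-right entry gives D[7][7] = 3, so no sequence of fewer than 3 edits works. Backtracking through the table gives one optimal edit sequence (3 edits):
  mtqjjmh → mkqjjmh (sub t→k @2)
  mkqjjmh → mkqtjmh (sub j→t @4)
  mkqtjmh → mkqtjwh (sub m→w @6)
Edit distance = 3.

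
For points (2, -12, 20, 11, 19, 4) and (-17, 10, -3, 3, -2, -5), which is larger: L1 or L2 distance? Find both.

L1 = |2 - (-17)| + |-12 - 10| + |20 - (-3)| + |11 - 3| + |19 - (-2)| + |4 - (-5)| = 19 + 22 + 23 + 8 + 21 + 9 = 102
L2 = √(19² + 22² + 23² + 8² + 21² + 9²) = √1960 ≈ 44.2719
L1 ≥ L2 always (equality iff movement is along one axis); L1 > L2 here.
Ratio L1/L2 = 102/√1960 ≈ 2.3039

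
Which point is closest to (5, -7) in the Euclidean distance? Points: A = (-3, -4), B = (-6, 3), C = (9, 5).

Distances: d(A) ≈ 8.544, d(B) ≈ 14.8661, d(C) ≈ 12.6491. Nearest: A = (-3, -4) with distance 8.544.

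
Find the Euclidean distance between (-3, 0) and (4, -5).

√(Σ(x_i - y_i)²) = √((-3 - 4)² + (0 - (-5))²)
= √((-7)² + 5²) = √(49 + 25) = √74 ≈ 8.6023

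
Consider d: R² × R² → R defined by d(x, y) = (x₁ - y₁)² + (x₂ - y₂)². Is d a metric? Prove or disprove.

No. The squared Euclidean distance fails the triangle inequality. Counterexample: x = (0, 0), y = (2, 3), z = (4, 6). d(x,z) = 4² + 6² = 52, but d(x,y) + d(y,z) = (2² + 3²) + (2² + 3²) = 13 + 13 = 26. Since 52 > 26, the triangle inequality is violated. (Note: √d, the ordinary Euclidean distance, IS a metric.)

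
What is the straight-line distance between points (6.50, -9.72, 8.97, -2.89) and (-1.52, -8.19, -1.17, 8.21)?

√(Σ(x_i - y_i)²) = √((6.5 - (-1.52))² + (-9.72 - (-8.19))² + (8.97 - (-1.17))² + (-2.89 - 8.21)²)
= √(8.02² + (-1.53)² + 10.14² + (-11.1)²) = √(64.3204 + 2.3409 + 102.8196 + 123.21) = √292.6909 ≈ 17.1082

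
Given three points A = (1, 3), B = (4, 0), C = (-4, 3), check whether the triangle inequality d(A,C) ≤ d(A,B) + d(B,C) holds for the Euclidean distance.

d(A,B) = √(3² + 3²) = √18 ≈ 4.2426, d(B,C) = √(8² + 3²) = √73 ≈ 8.544, d(A,C) = √(5² + 0²) = √25 = 5.
d(A,C) = 5 ≤ 4.2426 + 8.544 = 12.7866. Triangle inequality is satisfied.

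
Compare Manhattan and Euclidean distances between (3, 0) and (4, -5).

L1 = |3 - 4| + |0 - (-5)| = 1 + 5 = 6
L2 = √(1² + 5²) = √26 ≈ 5.099
L1 ≥ L2 always (equality iff movement is along one axis); L1 > L2 here.
Ratio L1/L2 = 6/√26 ≈ 1.1767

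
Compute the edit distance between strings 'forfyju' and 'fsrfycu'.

Let D[i][j] be the edit distance between the first i characters of 'forfyju' and the first j characters of 'fsrfycu', with D[i][0] = i, D[0][j] = j, and D[i][j] = D[i-1][j-1] if the characters match, else 1 + min(D[i-1][j], D[i][j-1], D[i-1][j-1]). Filling the table (rows: prefixes of 'forfyju', columns: prefixes of 'fsrfycu'):
     ε  f  s  r  f  y  c  u
  ε  0  1  2  3  4  5  6  7
  f  1  0  1  2  3  4  5  6
  o  2  1  1  2  3  4  5  6
  r  3  2  2  1  2  3  4  5
  f  4  3  3  2  1  2  3  4
  y  5  4  4  3  2  1  2  3
  j  6  5  5  4  3  2  2  3
  u  7  6  6  5  4  3  3  2
The bottom-right entry gives D[7][7] = 2, so no sequence of fewer than 2 edits works. Backtracking through the table gives one optimal edit sequence (2 edits):
  forfyju → fsrfyju (sub o→s @2)
  fsrfyju → fsrfycu (sub j→c @6)
Edit distance = 2.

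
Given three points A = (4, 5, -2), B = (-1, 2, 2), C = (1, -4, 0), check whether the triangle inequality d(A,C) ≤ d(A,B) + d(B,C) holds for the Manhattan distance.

d(A,B) = 5 + 3 + 4 = 12, d(B,C) = 2 + 6 + 2 = 10, d(A,C) = 3 + 9 + 2 = 14.
d(A,C) = 14 ≤ 12 + 10 = 22. Triangle inequality is satisfied.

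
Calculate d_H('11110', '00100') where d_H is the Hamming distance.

Differing positions: 1, 2, 4. Hamming distance = 3.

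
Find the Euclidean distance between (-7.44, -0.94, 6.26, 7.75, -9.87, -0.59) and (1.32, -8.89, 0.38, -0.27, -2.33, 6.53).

√(Σ(x_i - y_i)²) = √((-7.44 - 1.32)² + (-0.94 - (-8.89))² + (6.26 - 0.38)² + (7.75 - (-0.27))² + (-9.87 - (-2.33))² + (-0.59 - 6.53)²)
= √((-8.76)² + 7.95² + 5.88² + 8.02² + (-7.54)² + (-7.12)²) = √(76.7376 + 63.2025 + 34.5744 + 64.3204 + 56.8516 + 50.6944) = √346.3809 ≈ 18.6113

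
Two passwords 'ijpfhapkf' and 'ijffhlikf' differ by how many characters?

Differing positions: 3, 6, 7. Hamming distance = 3.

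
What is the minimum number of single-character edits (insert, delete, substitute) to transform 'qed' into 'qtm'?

Let D[i][j] be the edit distance between the first i characters of 'qed' and the first j characters of 'qtm', with D[i][0] = i, D[0][j] = j, and D[i][j] = D[i-1][j-1] if the characters match, else 1 + min(D[i-1][j], D[i][j-1], D[i-1][j-1]). Filling the table (rows: prefixes of 'qed', columns: prefixes of 'qtm'):
     ε  q  t  m
  ε  0  1  2  3
  q  1  0  1  2
  e  2  1  1  2
  d  3  2  2  2
The bottom-right entry gives D[3][3] = 2, so no sequence of fewer than 2 edits works. Backtracking through the table gives one optimal edit sequence (2 edits):
  qed → qtd (sub e→t @2)
  qtd → qtm (sub d→m @3)
Edit distance = 2.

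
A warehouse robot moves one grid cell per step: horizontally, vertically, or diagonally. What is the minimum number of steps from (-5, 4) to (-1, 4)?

max(|x_i - y_i|) = max(|-5 - (-1)|, |4 - 4|) = max(4, 0) = 4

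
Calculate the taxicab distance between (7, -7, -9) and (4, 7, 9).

Σ|x_i - y_i| = |7 - 4| + |-7 - 7| + |-9 - 9| = 3 + 14 + 18 = 35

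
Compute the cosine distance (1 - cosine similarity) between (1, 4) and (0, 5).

With u = (1, 4), v = (0, 5):
u·v = 1·0 + 4·5 = 0 + 20 = 20.
|u| = √(1² + 4²) = √17, |v| = √(0² + 5²) = √25, so |u||v| = √(17·25) = √425.
cos θ = (u·v)/(|u||v|) = 20/√425 ≈ 0.9701
Cosine distance = 1 - cos θ ≈ 1 - 0.9701 = 0.0299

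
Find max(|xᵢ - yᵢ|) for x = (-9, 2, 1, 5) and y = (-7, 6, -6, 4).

max(|x_i - y_i|) = max(|-9 - (-7)|, |2 - 6|, |1 - (-6)|, |5 - 4|) = max(2, 4, 7, 1) = 7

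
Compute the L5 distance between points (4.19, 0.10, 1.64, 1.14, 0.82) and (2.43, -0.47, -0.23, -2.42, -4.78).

(Σ|x_i - y_i|^5)^(1/5) = (|4.19 - 2.43|^5 + |0.1 - (-0.47)|^5 + |1.64 - (-0.23)|^5 + |1.14 - (-2.42)|^5 + |0.82 - (-4.78)|^5)^(1/5)
= (1.76^5 + 0.57^5 + 1.87^5 + 3.56^5 + 5.6^5)^(1/5) ≈ (16.8874 + 0.0602 + 22.8669 + 571.8077 + 5507.3178)^(1/5) = (6118.94)^(1/5) ≈ 5.7192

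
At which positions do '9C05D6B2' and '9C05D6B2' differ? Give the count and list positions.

Differing positions: none. Hamming distance = 0.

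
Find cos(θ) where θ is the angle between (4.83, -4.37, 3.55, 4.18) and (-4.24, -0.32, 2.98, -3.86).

With u = (4.83, -4.37, 3.55, 4.18), v = (-4.24, -0.32, 2.98, -3.86):
u·v = 4.83·(-4.24) + (-4.37)·(-0.32) + 3.55·2.98 + 4.18·(-3.86) = (-20.4792) + 1.3984 + 10.579 + (-16.1348) = -24.6366.
|u| = √(4.83² + (-4.37)² + 3.55² + 4.18²) = √(23.3289 + 19.0969 + 12.6025 + 17.4724) = √72.5007, |v| = √((-4.24)² + (-0.32)² + 2.98² + (-3.86)²) = √(17.9776 + 0.1024 + 8.8804 + 14.8996) = √41.86.
cos θ = (u·v)/(|u||v|) = -24.6366/(√72.5007·√41.86) ≈ -0.4472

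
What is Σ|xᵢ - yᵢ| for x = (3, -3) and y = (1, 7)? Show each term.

Σ|x_i - y_i| = |3 - 1| + |-3 - 7| = 2 + 10 = 12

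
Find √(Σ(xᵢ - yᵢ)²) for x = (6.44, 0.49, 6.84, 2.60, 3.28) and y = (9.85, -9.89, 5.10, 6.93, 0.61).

√(Σ(x_i - y_i)²) = √((6.44 - 9.85)² + (0.49 - (-9.89))² + (6.84 - 5.1)² + (2.6 - 6.93)² + (3.28 - 0.61)²)
= √((-3.41)² + 10.38² + 1.74² + (-4.33)² + 2.67²) = √(11.6281 + 107.7444 + 3.0276 + 18.7489 + 7.1289) = √148.2779 ≈ 12.1769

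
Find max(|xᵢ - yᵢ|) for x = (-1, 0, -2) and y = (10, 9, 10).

max(|x_i - y_i|) = max(|-1 - 10|, |0 - 9|, |-2 - 10|) = max(11, 9, 12) = 12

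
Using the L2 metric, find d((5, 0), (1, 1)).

√(Σ(x_i - y_i)²) = √((5 - 1)² + (0 - 1)²)
= √(4² + (-1)²) = √(16 + 1) = √17 ≈ 4.1231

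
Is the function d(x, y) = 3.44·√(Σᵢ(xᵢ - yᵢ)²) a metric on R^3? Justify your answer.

Yes. The L2 (Euclidean) norm induces a metric on R^3, and multiplying a metric by a positive constant 3.44 > 0 preserves all four axioms: non-negativity (3.44·||x-y|| ≥ 0), identity (3.44·||x-y|| = 0 ⟺ ||x-y|| = 0 ⟺ x = y), symmetry (||x-y|| = ||y-x||), and the triangle inequality (3.44·||x-z|| ≤ 3.44·||x-y|| + 3.44·||y-z||). So d is a metric.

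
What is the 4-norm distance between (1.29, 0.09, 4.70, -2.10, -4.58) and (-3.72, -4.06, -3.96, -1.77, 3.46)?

(Σ|x_i - y_i|^4)^(1/4) = (|1.29 - (-3.72)|^4 + |0.09 - (-4.06)|^4 + |4.7 - (-3.96)|^4 + |-2.1 - (-1.77)|^4 + |-4.58 - 3.46|^4)^(1/4)
= (5.01^4 + 4.15^4 + 8.66^4 + 0.33^4 + 8.04^4)^(1/4) ≈ (630.015 + 296.6145 + 5624.34 + 0.0119 + 4178.5365)^(1/4) = (10729.5179)^(1/4) ≈ 10.1776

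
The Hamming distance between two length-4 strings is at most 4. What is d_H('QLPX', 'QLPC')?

Differing positions: 4. Hamming distance = 1. The maximum possible Hamming distance for length-4 strings is 4, so d_H/4 = 1/4 = 0.25.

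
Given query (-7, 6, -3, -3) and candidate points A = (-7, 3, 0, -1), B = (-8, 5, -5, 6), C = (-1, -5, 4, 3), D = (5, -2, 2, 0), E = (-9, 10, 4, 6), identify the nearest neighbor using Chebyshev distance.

Distances: d(A) = 3, d(B) = 9, d(C) = 11, d(D) = 12, d(E) = 9. Nearest: A = (-7, 3, 0, -1) with distance 3.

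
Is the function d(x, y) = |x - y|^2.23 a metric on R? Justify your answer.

No. d(x,y) = |x-y|^2.23 fails the triangle inequality since p = 2.23 > 1. Counterexample: x = -1, y = 9, z = 10. d(x,z) = |-1 - 10|^2.23 = 11^2.23 ≈ 210.0418, but d(x,y) + d(y,z) = 10^2.23 + 1^2.23 ≈ 169.8244 + 1 = 170.8244. Since 210.0418 > 170.8244, the triangle inequality is violated.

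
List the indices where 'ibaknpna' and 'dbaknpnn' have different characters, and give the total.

Differing positions: 1, 8. Hamming distance = 2.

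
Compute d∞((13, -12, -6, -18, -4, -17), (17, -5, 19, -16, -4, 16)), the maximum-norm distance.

max(|x_i - y_i|) = max(|13 - 17|, |-12 - (-5)|, |-6 - 19|, |-18 - (-16)|, |-4 - (-4)|, |-17 - 16|) = max(4, 7, 25, 2, 0, 33) = 33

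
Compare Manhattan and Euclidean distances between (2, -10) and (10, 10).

L1 = |2 - 10| + |-10 - 10| = 8 + 20 = 28
L2 = √(8² + 20²) = √464 ≈ 21.5407
L1 ≥ L2 always (equality iff movement is along one axis); L1 > L2 here.
Ratio L1/L2 = 28/√464 ≈ 1.2999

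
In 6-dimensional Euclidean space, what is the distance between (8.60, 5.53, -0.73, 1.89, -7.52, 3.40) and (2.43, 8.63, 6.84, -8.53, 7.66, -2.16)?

√(Σ(x_i - y_i)²) = √((8.6 - 2.43)² + (5.53 - 8.63)² + (-0.73 - 6.84)² + (1.89 - (-8.53))² + (-7.52 - 7.66)² + (3.4 - (-2.16))²)
= √(6.17² + (-3.1)² + (-7.57)² + 10.42² + (-15.18)² + 5.56²) = √(38.0689 + 9.61 + 57.3049 + 108.5764 + 230.4324 + 30.9136) = √474.9062 ≈ 21.7923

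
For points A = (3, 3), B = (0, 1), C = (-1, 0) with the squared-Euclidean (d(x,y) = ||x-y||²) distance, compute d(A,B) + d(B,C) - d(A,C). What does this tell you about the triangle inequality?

d(A,B) = 3² + 2² = 13, d(B,C) = 1² + 1² = 2, d(A,C) = 4² + 3² = 25.
d(A,B) + d(B,C) - d(A,C) = 13 + 2 - 25 = 15 - 25 = -10. This is < 0, so the triangle inequality FAILS for these points (squared-Euclidean is not a metric).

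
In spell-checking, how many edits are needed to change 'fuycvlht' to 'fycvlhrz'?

Let D[i][j] be the edit distance between the first i characters of 'fuycvlht' and the first j characters of 'fycvlhrz', with D[i][0] = i, D[0][j] = j, and D[i][j] = D[i-1][j-1] if the characters match, else 1 + min(D[i-1][j], D[i][j-1], D[i-1][j-1]). Filling the table (rows: prefixes of 'fuycvlht', columns: prefixes of 'fycvlhrz'):
     ε  f  y  c  v  l  h  r  z
  ε  0  1  2  3  4  5  6  7  8
  f  1  0  1  2  3  4  5  6  7
  u  2  1  1  2  3  4  5  6  7
  y  3  2  1  2  3  4  5  6  7
  c  4  3  2  1  2  3  4  5  6
  v  5  4  3  2  1  2  3  4  5
  l  6  5  4  3  2  1  2  3  4
  h  7  6  5  4  3  2  1  2  3
  t  8  7  6  5  4  3  2  2  3
The bottom-right entry gives D[8][8] = 3, so no sequence of fewer than 3 edits works. Backtracking through the table gives one optimal edit sequence (3 edits):
  fuycvlht → fycvlht (del u @2)
  fycvlht → fycvlhrt (ins r @7)
  fycvlhrt → fycvlhrz (sub t→z @8)
Edit distance = 3.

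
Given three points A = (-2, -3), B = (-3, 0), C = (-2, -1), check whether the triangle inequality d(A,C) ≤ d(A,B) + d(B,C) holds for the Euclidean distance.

d(A,B) = √(1² + 3²) = √10 ≈ 3.1623, d(B,C) = √(1² + 1²) = √2 ≈ 1.4142, d(A,C) = √(0² + 2²) = √4 = 2.
d(A,C) = 2 ≤ 3.1623 + 1.4142 = 4.5765. Triangle inequality is satisfied.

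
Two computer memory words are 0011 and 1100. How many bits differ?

Differing positions: 1, 2, 3, 4. Hamming distance = 4.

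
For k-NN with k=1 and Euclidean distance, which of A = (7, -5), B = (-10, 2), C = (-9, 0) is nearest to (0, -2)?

Distances: d(A) ≈ 7.6158, d(B) ≈ 10.7703, d(C) ≈ 9.2195. Nearest: A = (7, -5) with distance 7.6158.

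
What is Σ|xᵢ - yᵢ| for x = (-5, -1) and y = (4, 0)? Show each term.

Σ|x_i - y_i| = |-5 - 4| + |-1 - 0| = 9 + 1 = 10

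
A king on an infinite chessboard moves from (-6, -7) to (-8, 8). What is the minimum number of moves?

max(|x_i - y_i|) = max(|-6 - (-8)|, |-7 - 8|) = max(2, 15) = 15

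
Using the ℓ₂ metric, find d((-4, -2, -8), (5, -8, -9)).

√(Σ(x_i - y_i)²) = √((-4 - 5)² + (-2 - (-8))² + (-8 - (-9))²)
= √((-9)² + 6² + 1²) = √(81 + 36 + 1) = √118 ≈ 10.8628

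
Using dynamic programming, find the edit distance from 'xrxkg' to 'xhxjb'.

Let D[i][j] be the edit distance between the first i characters of 'xrxkg' and the first j characters of 'xhxjb', with D[i][0] = i, D[0][j] = j, and D[i][j] = D[i-1][j-1] if the characters match, else 1 + min(D[i-1][j], D[i][j-1], D[i-1][j-1]). Filling the table (rows: prefixes of 'xrxkg', columns: prefixes of 'xhxjb'):
     ε  x  h  x  j  b
  ε  0  1  2  3  4  5
  x  1  0  1  2  3  4
  r  2  1  1  2  3  4
  x  3  2  2  1  2  3
  k  4  3  3  2  2  3
  g  5  4  4  3  3  3
The bottom-right entry gives D[5][5] = 3, so no sequence of fewer than 3 edits works. Backtracking through the table gives one optimal edit sequence (3 edits):
  xrxkg → xhxkg (sub r→h @2)
  xhxkg → xhxjg (sub k→j @4)
  xhxjg → xhxjb (sub g→b @5)
Edit distance = 3.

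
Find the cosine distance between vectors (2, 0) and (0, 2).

With u = (2, 0), v = (0, 2):
u·v = 2·0 + 0·2 = 0 + 0 = 0.
|u| = √(2² + 0²) = √4, |v| = √(0² + 2²) = √4, so |u||v| = √(4·4) = √16 = 4.
cos θ = (u·v)/(|u||v|) = 0/4 = 0
Cosine distance = 1 - cos θ = 1 - 0 = 1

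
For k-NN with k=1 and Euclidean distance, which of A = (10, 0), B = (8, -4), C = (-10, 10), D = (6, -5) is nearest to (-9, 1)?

Distances: d(A) ≈ 19.0263, d(B) ≈ 17.72, d(C) ≈ 9.0554, d(D) ≈ 16.1555. Nearest: C = (-10, 10) with distance 9.0554.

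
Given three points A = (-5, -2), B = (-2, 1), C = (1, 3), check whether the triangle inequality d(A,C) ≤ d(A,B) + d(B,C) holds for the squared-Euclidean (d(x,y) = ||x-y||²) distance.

d(A,B) = 3² + 3² = 18, d(B,C) = 3² + 2² = 13, d(A,C) = 6² + 5² = 61.
d(A,C) = 61 > 18 + 13 = 31. Triangle inequality is VIOLATED. (Squared-Euclidean is not a metric — this is a counterexample.)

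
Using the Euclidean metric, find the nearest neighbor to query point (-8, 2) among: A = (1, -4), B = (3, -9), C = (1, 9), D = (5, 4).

Distances: d(A) ≈ 10.8167, d(B) ≈ 15.5563, d(C) ≈ 11.4018, d(D) ≈ 13.1529. Nearest: A = (1, -4) with distance 10.8167.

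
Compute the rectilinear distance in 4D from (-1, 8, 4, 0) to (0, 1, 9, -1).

Σ|x_i - y_i| = |-1 - 0| + |8 - 1| + |4 - 9| + |0 - (-1)| = 1 + 7 + 5 + 1 = 14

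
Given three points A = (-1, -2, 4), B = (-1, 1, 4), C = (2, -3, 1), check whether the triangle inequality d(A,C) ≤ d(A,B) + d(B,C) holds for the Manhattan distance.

d(A,B) = 0 + 3 + 0 = 3, d(B,C) = 3 + 4 + 3 = 10, d(A,C) = 3 + 1 + 3 = 7.
d(A,C) = 7 ≤ 3 + 10 = 13. Triangle inequality is satisfied.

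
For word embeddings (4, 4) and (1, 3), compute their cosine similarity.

With u = (4, 4), v = (1, 3):
u·v = 4·1 + 4·3 = 4 + 12 = 16.
|u| = √(4² + 4²) = √32, |v| = √(1² + 3²) = √10, so |u||v| = √(32·10) = √320.
cos θ = (u·v)/(|u||v|) = 16/√320 ≈ 0.8944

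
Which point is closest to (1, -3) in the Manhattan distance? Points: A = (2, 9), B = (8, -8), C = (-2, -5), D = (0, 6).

Distances: d(A) = 13, d(B) = 12, d(C) = 5, d(D) = 10. Nearest: C = (-2, -5) with distance 5.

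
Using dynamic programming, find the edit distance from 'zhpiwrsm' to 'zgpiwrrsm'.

Let D[i][j] be the edit distance between the first i characters of 'zhpiwrsm' and the first j characters of 'zgpiwrrsm', with D[i][0] = i, D[0][j] = j, and D[i][j] = D[i-1][j-1] if the characters match, else 1 + min(D[i-1][j], D[i][j-1], D[i-1][j-1]). Filling the table (rows: prefixes of 'zhpiwrsm', columns: prefixes of 'zgpiwrrsm'):
     ε  z  g  p  i  w  r  r  s  m
  ε  0  1  2  3  4  5  6  7  8  9
  z  1  0  1  2  3  4  5  6  7  8
  h  2  1  1  2  3  4  5  6  7  8
  p  3  2  2  1  2  3  4  5  6  7
  i  4  3  3  2  1  2  3  4  5  6
  w  5  4  4  3  2  1  2  3  4  5
  r  6  5  5  4  3  2  1  2  3  4
  s  7  6  6  5  4  3  2  2  2  3
  m  8  7  7  6  5  4  3  3  3  2
The bottom-right entry gives D[8][9] = 2, so no sequence of fewer than 2 edits works. Backtracking through the table gives one optimal edit sequence (2 edits):
  zhpiwrsm → zgpiwrsm (sub h→g @2)
  zgpiwrsm → zgpiwrrsm (ins r @6)
Edit distance = 2.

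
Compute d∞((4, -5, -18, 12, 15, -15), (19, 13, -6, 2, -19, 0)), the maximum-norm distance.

max(|x_i - y_i|) = max(|4 - 19|, |-5 - 13|, |-18 - (-6)|, |12 - 2|, |15 - (-19)|, |-15 - 0|) = max(15, 18, 12, 10, 34, 15) = 34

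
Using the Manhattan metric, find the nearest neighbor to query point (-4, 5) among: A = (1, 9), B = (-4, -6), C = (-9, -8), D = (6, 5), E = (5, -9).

Distances: d(A) = 9, d(B) = 11, d(C) = 18, d(D) = 10, d(E) = 23. Nearest: A = (1, 9) with distance 9.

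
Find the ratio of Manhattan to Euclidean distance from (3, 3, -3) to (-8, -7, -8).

L1 = |3 - (-8)| + |3 - (-7)| + |-3 - (-8)| = 11 + 10 + 5 = 26
L2 = √(11² + 10² + 5²) = √246 ≈ 15.6844
L1 ≥ L2 always (equality iff movement is along one axis); L1 > L2 here.
Ratio L1/L2 = 26/√246 ≈ 1.6577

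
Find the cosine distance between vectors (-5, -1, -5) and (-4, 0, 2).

With u = (-5, -1, -5), v = (-4, 0, 2):
u·v = (-5)·(-4) + (-1)·0 + (-5)·2 = 20 + 0 + (-10) = 10.
|u| = √((-5)² + (-1)² + (-5)²) = √51, |v| = √((-4)² + 0² + 2²) = √20, so |u||v| = √(51·20) = √1020.
cos θ = (u·v)/(|u||v|) = 10/√1020 ≈ 0.3131
Cosine distance = 1 - cos θ ≈ 1 - 0.3131 = 0.6869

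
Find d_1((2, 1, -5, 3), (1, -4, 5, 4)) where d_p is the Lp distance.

Σ|x_i - y_i| = |2 - 1| + |1 - (-4)| + |-5 - 5| + |3 - 4| = 1 + 5 + 10 + 1 = 17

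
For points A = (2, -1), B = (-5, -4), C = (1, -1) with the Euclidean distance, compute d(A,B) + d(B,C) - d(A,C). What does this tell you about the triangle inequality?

d(A,B) = √(7² + 3²) = √58 ≈ 7.6158, d(B,C) = √(6² + 3²) = √45 ≈ 6.7082, d(A,C) = √(1² + 0²) = √1 = 1.
d(A,B) + d(B,C) - d(A,C) = 7.6158 + 6.7082 - 1 = 14.324 - 1 = 13.324 (to 4 decimal places). This is ≥ 0, so the triangle inequality holds for these points.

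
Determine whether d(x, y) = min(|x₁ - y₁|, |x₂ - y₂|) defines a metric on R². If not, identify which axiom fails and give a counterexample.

No. d fails identity of indiscernibles: take x = (1, 0) and y = (1, 1). Then d(x,y) = min(|1 - 1|, |0 - 1|) = min(0, 1) = 0, yet x ≠ y.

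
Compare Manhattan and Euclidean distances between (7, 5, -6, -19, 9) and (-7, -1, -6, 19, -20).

L1 = |7 - (-7)| + |5 - (-1)| + |-6 - (-6)| + |-19 - 19| + |9 - (-20)| = 14 + 6 + 0 + 38 + 29 = 87
L2 = √(14² + 6² + 0² + 38² + 29²) = √2517 ≈ 50.1697
L1 ≥ L2 always (equality iff movement is along one axis); L1 > L2 here.
Ratio L1/L2 = 87/√2517 ≈ 1.7341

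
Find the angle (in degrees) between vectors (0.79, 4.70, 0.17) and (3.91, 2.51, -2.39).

With u = (0.79, 4.70, 0.17), v = (3.91, 2.51, -2.39):
u·v = 0.79·3.91 + 4.7·2.51 + 0.17·(-2.39) = 3.0889 + 11.797 + (-0.4063) = 14.4796.
|u| = √(0.79² + 4.7² + 0.17²) = √(0.6241 + 22.09 + 0.0289) = √22.743, |v| = √(3.91² + 2.51² + (-2.39)²) = √(15.2881 + 6.3001 + 5.7121) = √27.3003.
cos θ = (u·v)/(|u||v|) = 14.4796/(√22.743·√27.3003) ≈ 0.581097
θ = arccos(0.581097) ≈ 54.47°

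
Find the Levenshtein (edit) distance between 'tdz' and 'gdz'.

Let D[i][j] be the edit distance between the first i characters of 'tdz' and the first j characters of 'gdz', with D[i][0] = i, D[0][j] = j, and D[i][j] = D[i-1][j-1] if the characters match, else 1 + min(D[i-1][j], D[i][j-1], D[i-1][j-1]). Filling the table (rows: prefixes of 'tdz', columns: prefixes of 'gdz'):
     ε  g  d  z
  ε  0  1  2  3
  t  1  1  2  3
  d  2  2  1  2
  z  3  3  2  1
The bottom-right entry gives D[3][3] = 1, so no sequence of fewer than 1 edit works. Backtracking through the table gives one optimal edit sequence (1 edit):
  tdz → gdz (sub t→g @1)
Edit distance = 1.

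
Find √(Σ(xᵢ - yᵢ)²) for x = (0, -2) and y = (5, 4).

√(Σ(x_i - y_i)²) = √((0 - 5)² + (-2 - 4)²)
= √((-5)² + (-6)²) = √(25 + 36) = √61 ≈ 7.8102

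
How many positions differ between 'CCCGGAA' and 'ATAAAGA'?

Differing positions: 1, 2, 3, 4, 5, 6. Hamming distance = 6.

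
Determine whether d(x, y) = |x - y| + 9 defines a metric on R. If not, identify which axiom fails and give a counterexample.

No. d fails identity of indiscernibles (specifically d(x,x) = 0): d(-4, -4) = |-4 - (-4)| + 9 = 0 + 9 = 9 ≠ 0.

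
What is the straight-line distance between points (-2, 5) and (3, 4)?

√(Σ(x_i - y_i)²) = √((-2 - 3)² + (5 - 4)²)
= √((-5)² + 1²) = √(25 + 1) = √26 ≈ 5.099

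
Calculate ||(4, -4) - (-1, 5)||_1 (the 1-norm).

Σ|x_i - y_i| = |4 - (-1)| + |-4 - 5| = 5 + 9 = 14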